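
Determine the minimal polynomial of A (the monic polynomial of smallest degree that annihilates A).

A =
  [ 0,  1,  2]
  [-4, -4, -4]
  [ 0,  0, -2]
x^2 + 4*x + 4

The characteristic polynomial is χ_A(x) = (x + 2)^3, so the eigenvalues are known. The minimal polynomial is
  m_A(x) = Π_λ (x − λ)^{k_λ}
where k_λ is the size of the *largest* Jordan block for λ (equivalently, the smallest k with (A − λI)^k v = 0 for every generalised eigenvector v of λ).

  λ = -2: largest Jordan block has size 2, contributing (x + 2)^2

So m_A(x) = (x + 2)^2 = x^2 + 4*x + 4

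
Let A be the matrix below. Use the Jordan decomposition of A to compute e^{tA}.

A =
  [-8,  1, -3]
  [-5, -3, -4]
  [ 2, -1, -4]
e^{tA} =
  [-t^2*exp(-5*t) - 3*t*exp(-5*t) + exp(-5*t), t^2*exp(-5*t) + t*exp(-5*t), t^2*exp(-5*t) - 3*t*exp(-5*t)]
  [-3*t^2*exp(-5*t)/2 - 5*t*exp(-5*t), 3*t^2*exp(-5*t)/2 + 2*t*exp(-5*t) + exp(-5*t), 3*t^2*exp(-5*t)/2 - 4*t*exp(-5*t)]
  [t^2*exp(-5*t)/2 + 2*t*exp(-5*t), -t^2*exp(-5*t)/2 - t*exp(-5*t), -t^2*exp(-5*t)/2 + t*exp(-5*t) + exp(-5*t)]

Strategy: write A = P · J · P⁻¹ where J is a Jordan canonical form, so e^{tA} = P · e^{tJ} · P⁻¹, and e^{tJ} can be computed block-by-block.

A has Jordan form
J =
  [-5,  1,  0]
  [ 0, -5,  1]
  [ 0,  0, -5]
(up to reordering of blocks).

Per-block formulas:
  For a 3×3 Jordan block J_3(-5): exp(t · J_3(-5)) = e^(-5t)·(I + t·N + (t^2/2)·N^2), where N is the 3×3 nilpotent shift.

After assembling e^{tJ} and conjugating by P, we get:

e^{tA} =
  [-t^2*exp(-5*t) - 3*t*exp(-5*t) + exp(-5*t), t^2*exp(-5*t) + t*exp(-5*t), t^2*exp(-5*t) - 3*t*exp(-5*t)]
  [-3*t^2*exp(-5*t)/2 - 5*t*exp(-5*t), 3*t^2*exp(-5*t)/2 + 2*t*exp(-5*t) + exp(-5*t), 3*t^2*exp(-5*t)/2 - 4*t*exp(-5*t)]
  [t^2*exp(-5*t)/2 + 2*t*exp(-5*t), -t^2*exp(-5*t)/2 - t*exp(-5*t), -t^2*exp(-5*t)/2 + t*exp(-5*t) + exp(-5*t)]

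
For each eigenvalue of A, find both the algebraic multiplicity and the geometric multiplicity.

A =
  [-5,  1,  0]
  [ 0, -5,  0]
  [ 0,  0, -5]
λ = -5: alg = 3, geom = 2

Step 1 — factor the characteristic polynomial to read off the algebraic multiplicities:
  χ_A(x) = (x + 5)^3

Step 2 — compute geometric multiplicities via the rank-nullity identity g(λ) = n − rank(A − λI):
  rank(A − (-5)·I) = 1, so dim ker(A − (-5)·I) = n − 1 = 2

Summary:
  λ = -5: algebraic multiplicity = 3, geometric multiplicity = 2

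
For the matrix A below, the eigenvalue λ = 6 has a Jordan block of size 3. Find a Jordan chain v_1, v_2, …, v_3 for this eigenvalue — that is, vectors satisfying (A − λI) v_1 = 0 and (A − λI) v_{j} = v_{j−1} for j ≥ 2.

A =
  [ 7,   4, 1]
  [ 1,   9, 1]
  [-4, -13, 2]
A Jordan chain for λ = 6 of length 3:
v_1 = (1, 0, -1)ᵀ
v_2 = (1, 1, -4)ᵀ
v_3 = (1, 0, 0)ᵀ

Let N = A − (6)·I. We want v_3 with N^3 v_3 = 0 but N^2 v_3 ≠ 0; then v_{j-1} := N · v_j for j = 3, …, 2.

Pick v_3 = (1, 0, 0)ᵀ.
Then v_2 = N · v_3 = (1, 1, -4)ᵀ.
Then v_1 = N · v_2 = (1, 0, -1)ᵀ.

Sanity check: (A − (6)·I) v_1 = (0, 0, 0)ᵀ = 0. ✓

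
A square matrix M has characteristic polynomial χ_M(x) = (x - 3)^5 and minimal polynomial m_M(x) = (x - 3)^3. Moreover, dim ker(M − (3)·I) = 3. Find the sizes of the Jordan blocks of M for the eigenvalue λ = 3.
Block sizes for λ = 3: [3, 1, 1]

Step 1 — from the characteristic polynomial, algebraic multiplicity of λ = 3 is 5. From dim ker(M − (3)·I) = 3, there are exactly 3 Jordan blocks for λ = 3.
Step 2 — from the minimal polynomial, the factor (x − 3)^3 tells us the largest block for λ = 3 has size 3.
Step 3 — with total size 5, 3 blocks, and largest block 3, the block sizes (in nonincreasing order) are [3, 1, 1].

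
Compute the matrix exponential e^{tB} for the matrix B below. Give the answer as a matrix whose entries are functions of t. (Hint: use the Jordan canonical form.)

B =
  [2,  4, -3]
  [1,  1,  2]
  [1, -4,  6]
e^{tB} =
  [t^2*exp(3*t) - t*exp(3*t) + exp(3*t), 4*t*exp(3*t), t^2*exp(3*t) - 3*t*exp(3*t)]
  [-t^2*exp(3*t)/2 + t*exp(3*t), -2*t*exp(3*t) + exp(3*t), -t^2*exp(3*t)/2 + 2*t*exp(3*t)]
  [-t^2*exp(3*t) + t*exp(3*t), -4*t*exp(3*t), -t^2*exp(3*t) + 3*t*exp(3*t) + exp(3*t)]

Strategy: write B = P · J · P⁻¹ where J is a Jordan canonical form, so e^{tB} = P · e^{tJ} · P⁻¹, and e^{tJ} can be computed block-by-block.

B has Jordan form
J =
  [3, 1, 0]
  [0, 3, 1]
  [0, 0, 3]
(up to reordering of blocks).

Per-block formulas:
  For a 3×3 Jordan block J_3(3): exp(t · J_3(3)) = e^(3t)·(I + t·N + (t^2/2)·N^2), where N is the 3×3 nilpotent shift.

After assembling e^{tJ} and conjugating by P, we get:

e^{tB} =
  [t^2*exp(3*t) - t*exp(3*t) + exp(3*t), 4*t*exp(3*t), t^2*exp(3*t) - 3*t*exp(3*t)]
  [-t^2*exp(3*t)/2 + t*exp(3*t), -2*t*exp(3*t) + exp(3*t), -t^2*exp(3*t)/2 + 2*t*exp(3*t)]
  [-t^2*exp(3*t) + t*exp(3*t), -4*t*exp(3*t), -t^2*exp(3*t) + 3*t*exp(3*t) + exp(3*t)]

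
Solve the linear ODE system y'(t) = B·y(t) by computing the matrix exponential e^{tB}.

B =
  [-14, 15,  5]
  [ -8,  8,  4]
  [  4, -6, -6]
e^{tB} =
  [-10*t*exp(-4*t) + exp(-4*t), 15*t*exp(-4*t), 5*t*exp(-4*t)]
  [-8*t*exp(-4*t), 12*t*exp(-4*t) + exp(-4*t), 4*t*exp(-4*t)]
  [4*t*exp(-4*t), -6*t*exp(-4*t), -2*t*exp(-4*t) + exp(-4*t)]

Strategy: write B = P · J · P⁻¹ where J is a Jordan canonical form, so e^{tB} = P · e^{tJ} · P⁻¹, and e^{tJ} can be computed block-by-block.

B has Jordan form
J =
  [-4,  1,  0]
  [ 0, -4,  0]
  [ 0,  0, -4]
(up to reordering of blocks).

Per-block formulas:
  For a 1×1 block at λ = -4: exp(t · [-4]) = [e^(-4t)].
  For a 2×2 Jordan block J_2(-4): exp(t · J_2(-4)) = e^(-4t)·(I + t·N), where N is the 2×2 nilpotent shift.

After assembling e^{tJ} and conjugating by P, we get:

e^{tB} =
  [-10*t*exp(-4*t) + exp(-4*t), 15*t*exp(-4*t), 5*t*exp(-4*t)]
  [-8*t*exp(-4*t), 12*t*exp(-4*t) + exp(-4*t), 4*t*exp(-4*t)]
  [4*t*exp(-4*t), -6*t*exp(-4*t), -2*t*exp(-4*t) + exp(-4*t)]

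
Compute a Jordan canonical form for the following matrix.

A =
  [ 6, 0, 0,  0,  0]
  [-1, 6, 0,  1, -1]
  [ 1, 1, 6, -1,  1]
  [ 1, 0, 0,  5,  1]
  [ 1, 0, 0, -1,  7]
J_3(6) ⊕ J_1(6) ⊕ J_1(6)

The characteristic polynomial is
  det(x·I − A) = x^5 - 30*x^4 + 360*x^3 - 2160*x^2 + 6480*x - 7776 = (x - 6)^5

Eigenvalues and multiplicities (the geometric multiplicity of λ is n − rank(A − λI), which equals the number of Jordan blocks for λ):
  λ = 6: algebraic multiplicity = 5, geometric multiplicity = 3

Determining the block sizes for each eigenvalue:
  λ = 6: with am = 5 and gm = 3, the partition is not yet determined (e.g. several partitions of 5 into 3 parts exist). Let N = A − (6)·I. Computing rank(N^1) = 2, rank(N^2) = 1, rank(N^3) = 0; the number of blocks of size ≥ j is rank(N^{j−1}) − rank(N^j), giving [3, 1, 1]. So we have 1 block(s) of size 3, 2 block(s) of size 1 → block sizes [3, 1, 1]

Assembling the blocks gives a Jordan form
J =
  [6, 1, 0, 0, 0]
  [0, 6, 1, 0, 0]
  [0, 0, 6, 0, 0]
  [0, 0, 0, 6, 0]
  [0, 0, 0, 0, 6]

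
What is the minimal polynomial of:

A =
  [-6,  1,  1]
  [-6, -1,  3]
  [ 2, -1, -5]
x^2 + 8*x + 16

The characteristic polynomial is χ_A(x) = (x + 4)^3, so the eigenvalues are known. The minimal polynomial is
  m_A(x) = Π_λ (x − λ)^{k_λ}
where k_λ is the size of the *largest* Jordan block for λ (equivalently, the smallest k with (A − λI)^k v = 0 for every generalised eigenvector v of λ).

  λ = -4: largest Jordan block has size 2, contributing (x + 4)^2

So m_A(x) = (x + 4)^2 = x^2 + 8*x + 16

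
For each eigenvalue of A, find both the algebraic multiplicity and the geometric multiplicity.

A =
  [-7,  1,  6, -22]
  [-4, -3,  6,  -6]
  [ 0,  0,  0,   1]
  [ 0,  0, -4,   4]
λ = -5: alg = 2, geom = 1; λ = 2: alg = 2, geom = 1

Step 1 — factor the characteristic polynomial to read off the algebraic multiplicities:
  χ_A(x) = (x - 2)^2*(x + 5)^2

Step 2 — compute geometric multiplicities via the rank-nullity identity g(λ) = n − rank(A − λI):
  rank(A − (-5)·I) = 3, so dim ker(A − (-5)·I) = n − 3 = 1
  rank(A − (2)·I) = 3, so dim ker(A − (2)·I) = n − 3 = 1

Summary:
  λ = -5: algebraic multiplicity = 2, geometric multiplicity = 1
  λ = 2: algebraic multiplicity = 2, geometric multiplicity = 1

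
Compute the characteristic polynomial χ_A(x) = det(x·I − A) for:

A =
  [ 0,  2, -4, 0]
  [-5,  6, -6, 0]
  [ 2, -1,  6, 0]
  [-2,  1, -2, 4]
x^4 - 16*x^3 + 96*x^2 - 256*x + 256

Expanding det(x·I − A) (e.g. by cofactor expansion or by noting that A is similar to its Jordan form J, which has the same characteristic polynomial as A) gives
  χ_A(x) = x^4 - 16*x^3 + 96*x^2 - 256*x + 256
which factors as (x - 4)^4. The eigenvalues (with algebraic multiplicities) are λ = 4 with multiplicity 4.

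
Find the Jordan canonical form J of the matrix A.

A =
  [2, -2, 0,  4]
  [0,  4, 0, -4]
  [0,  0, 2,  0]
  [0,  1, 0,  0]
J_2(2) ⊕ J_1(2) ⊕ J_1(2)

The characteristic polynomial is
  det(x·I − A) = x^4 - 8*x^3 + 24*x^2 - 32*x + 16 = (x - 2)^4

Eigenvalues and multiplicities (the geometric multiplicity of λ is n − rank(A − λI), which equals the number of Jordan blocks for λ):
  λ = 2: algebraic multiplicity = 4, geometric multiplicity = 3

Determining the block sizes for each eigenvalue:
  λ = 2: 3 blocks summing to 4 forces exactly one block of size 2 and the rest size 1 → block sizes [2, 1, 1]

Assembling the blocks gives a Jordan form
J =
  [2, 1, 0, 0]
  [0, 2, 0, 0]
  [0, 0, 2, 0]
  [0, 0, 0, 2]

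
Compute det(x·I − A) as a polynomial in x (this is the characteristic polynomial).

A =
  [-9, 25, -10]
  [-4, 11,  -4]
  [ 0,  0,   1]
x^3 - 3*x^2 + 3*x - 1

Expanding det(x·I − A) (e.g. by cofactor expansion or by noting that A is similar to its Jordan form J, which has the same characteristic polynomial as A) gives
  χ_A(x) = x^3 - 3*x^2 + 3*x - 1
which factors as (x - 1)^3. The eigenvalues (with algebraic multiplicities) are λ = 1 with multiplicity 3.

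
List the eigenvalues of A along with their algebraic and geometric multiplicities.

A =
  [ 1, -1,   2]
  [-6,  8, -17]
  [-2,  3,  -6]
λ = 1: alg = 3, geom = 1

Step 1 — factor the characteristic polynomial to read off the algebraic multiplicities:
  χ_A(x) = (x - 1)^3

Step 2 — compute geometric multiplicities via the rank-nullity identity g(λ) = n − rank(A − λI):
  rank(A − (1)·I) = 2, so dim ker(A − (1)·I) = n − 2 = 1

Summary:
  λ = 1: algebraic multiplicity = 3, geometric multiplicity = 1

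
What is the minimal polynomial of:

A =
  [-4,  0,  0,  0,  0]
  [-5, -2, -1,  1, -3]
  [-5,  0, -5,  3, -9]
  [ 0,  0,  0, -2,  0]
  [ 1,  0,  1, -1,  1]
x^3 + 8*x^2 + 20*x + 16

The characteristic polynomial is χ_A(x) = (x + 2)^4*(x + 4), so the eigenvalues are known. The minimal polynomial is
  m_A(x) = Π_λ (x − λ)^{k_λ}
where k_λ is the size of the *largest* Jordan block for λ (equivalently, the smallest k with (A − λI)^k v = 0 for every generalised eigenvector v of λ).

  λ = -4: largest Jordan block has size 1, contributing (x + 4)
  λ = -2: largest Jordan block has size 2, contributing (x + 2)^2

So m_A(x) = (x + 2)^2*(x + 4) = x^3 + 8*x^2 + 20*x + 16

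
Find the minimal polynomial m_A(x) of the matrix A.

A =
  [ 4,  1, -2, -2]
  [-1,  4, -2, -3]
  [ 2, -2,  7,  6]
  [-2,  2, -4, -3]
x^3 - 9*x^2 + 27*x - 27

The characteristic polynomial is χ_A(x) = (x - 3)^4, so the eigenvalues are known. The minimal polynomial is
  m_A(x) = Π_λ (x − λ)^{k_λ}
where k_λ is the size of the *largest* Jordan block for λ (equivalently, the smallest k with (A − λI)^k v = 0 for every generalised eigenvector v of λ).

  λ = 3: largest Jordan block has size 3, contributing (x − 3)^3

So m_A(x) = (x - 3)^3 = x^3 - 9*x^2 + 27*x - 27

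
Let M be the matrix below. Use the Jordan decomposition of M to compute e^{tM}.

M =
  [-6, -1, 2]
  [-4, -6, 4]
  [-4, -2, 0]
e^{tM} =
  [-2*t*exp(-4*t) + exp(-4*t), -t*exp(-4*t), 2*t*exp(-4*t)]
  [-4*t*exp(-4*t), -2*t*exp(-4*t) + exp(-4*t), 4*t*exp(-4*t)]
  [-4*t*exp(-4*t), -2*t*exp(-4*t), 4*t*exp(-4*t) + exp(-4*t)]

Strategy: write M = P · J · P⁻¹ where J is a Jordan canonical form, so e^{tM} = P · e^{tJ} · P⁻¹, and e^{tJ} can be computed block-by-block.

M has Jordan form
J =
  [-4,  1,  0]
  [ 0, -4,  0]
  [ 0,  0, -4]
(up to reordering of blocks).

Per-block formulas:
  For a 2×2 Jordan block J_2(-4): exp(t · J_2(-4)) = e^(-4t)·(I + t·N), where N is the 2×2 nilpotent shift.
  For a 1×1 block at λ = -4: exp(t · [-4]) = [e^(-4t)].

After assembling e^{tJ} and conjugating by P, we get:

e^{tM} =
  [-2*t*exp(-4*t) + exp(-4*t), -t*exp(-4*t), 2*t*exp(-4*t)]
  [-4*t*exp(-4*t), -2*t*exp(-4*t) + exp(-4*t), 4*t*exp(-4*t)]
  [-4*t*exp(-4*t), -2*t*exp(-4*t), 4*t*exp(-4*t) + exp(-4*t)]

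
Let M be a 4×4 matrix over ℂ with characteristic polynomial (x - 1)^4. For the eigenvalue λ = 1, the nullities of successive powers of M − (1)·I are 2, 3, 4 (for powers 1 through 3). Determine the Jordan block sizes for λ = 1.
Block sizes for λ = 1: [3, 1]

From the dimensions of kernels of powers, the number of Jordan blocks of size at least j is d_j − d_{j−1} where d_j = dim ker(N^j) (with d_0 = 0). Computing the differences gives [2, 1, 1].
The number of blocks of size exactly k is (#blocks of size ≥ k) − (#blocks of size ≥ k + 1), so the partition is: 1 block(s) of size 1, 1 block(s) of size 3.
In nonincreasing order the block sizes are [3, 1].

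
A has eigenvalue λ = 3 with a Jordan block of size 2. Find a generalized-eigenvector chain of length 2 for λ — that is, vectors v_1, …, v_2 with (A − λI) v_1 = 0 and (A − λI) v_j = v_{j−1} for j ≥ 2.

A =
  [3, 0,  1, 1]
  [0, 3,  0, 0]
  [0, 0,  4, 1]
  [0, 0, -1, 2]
A Jordan chain for λ = 3 of length 2:
v_1 = (1, 0, 1, -1)ᵀ
v_2 = (0, 0, 1, 0)ᵀ

Let N = A − (3)·I. We want v_2 with N^2 v_2 = 0 but N^1 v_2 ≠ 0; then v_{j-1} := N · v_j for j = 2, …, 2.

Pick v_2 = (0, 0, 1, 0)ᵀ.
Then v_1 = N · v_2 = (1, 0, 1, -1)ᵀ.

Sanity check: (A − (3)·I) v_1 = (0, 0, 0, 0)ᵀ = 0. ✓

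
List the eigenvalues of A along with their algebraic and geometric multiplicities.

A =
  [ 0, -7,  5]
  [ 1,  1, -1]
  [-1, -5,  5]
λ = 2: alg = 3, geom = 1

Step 1 — factor the characteristic polynomial to read off the algebraic multiplicities:
  χ_A(x) = (x - 2)^3

Step 2 — compute geometric multiplicities via the rank-nullity identity g(λ) = n − rank(A − λI):
  rank(A − (2)·I) = 2, so dim ker(A − (2)·I) = n − 2 = 1

Summary:
  λ = 2: algebraic multiplicity = 3, geometric multiplicity = 1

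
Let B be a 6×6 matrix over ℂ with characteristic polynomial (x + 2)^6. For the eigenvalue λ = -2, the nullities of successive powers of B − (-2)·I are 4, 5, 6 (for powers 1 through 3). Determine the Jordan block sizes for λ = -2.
Block sizes for λ = -2: [3, 1, 1, 1]

From the dimensions of kernels of powers, the number of Jordan blocks of size at least j is d_j − d_{j−1} where d_j = dim ker(N^j) (with d_0 = 0). Computing the differences gives [4, 1, 1].
The number of blocks of size exactly k is (#blocks of size ≥ k) − (#blocks of size ≥ k + 1), so the partition is: 3 block(s) of size 1, 1 block(s) of size 3.
In nonincreasing order the block sizes are [3, 1, 1, 1].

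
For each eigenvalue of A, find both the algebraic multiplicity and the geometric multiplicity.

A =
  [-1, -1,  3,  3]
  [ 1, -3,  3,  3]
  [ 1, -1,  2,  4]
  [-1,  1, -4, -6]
λ = -2: alg = 4, geom = 2

Step 1 — factor the characteristic polynomial to read off the algebraic multiplicities:
  χ_A(x) = (x + 2)^4

Step 2 — compute geometric multiplicities via the rank-nullity identity g(λ) = n − rank(A − λI):
  rank(A − (-2)·I) = 2, so dim ker(A − (-2)·I) = n − 2 = 2

Summary:
  λ = -2: algebraic multiplicity = 4, geometric multiplicity = 2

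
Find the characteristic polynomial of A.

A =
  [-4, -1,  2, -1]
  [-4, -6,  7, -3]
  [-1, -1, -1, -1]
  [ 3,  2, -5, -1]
x^4 + 12*x^3 + 54*x^2 + 108*x + 81

Expanding det(x·I − A) (e.g. by cofactor expansion or by noting that A is similar to its Jordan form J, which has the same characteristic polynomial as A) gives
  χ_A(x) = x^4 + 12*x^3 + 54*x^2 + 108*x + 81
which factors as (x + 3)^4. The eigenvalues (with algebraic multiplicities) are λ = -3 with multiplicity 4.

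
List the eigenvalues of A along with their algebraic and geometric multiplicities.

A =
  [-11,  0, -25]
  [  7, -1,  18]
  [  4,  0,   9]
λ = -1: alg = 3, geom = 1

Step 1 — factor the characteristic polynomial to read off the algebraic multiplicities:
  χ_A(x) = (x + 1)^3

Step 2 — compute geometric multiplicities via the rank-nullity identity g(λ) = n − rank(A − λI):
  rank(A − (-1)·I) = 2, so dim ker(A − (-1)·I) = n − 2 = 1

Summary:
  λ = -1: algebraic multiplicity = 3, geometric multiplicity = 1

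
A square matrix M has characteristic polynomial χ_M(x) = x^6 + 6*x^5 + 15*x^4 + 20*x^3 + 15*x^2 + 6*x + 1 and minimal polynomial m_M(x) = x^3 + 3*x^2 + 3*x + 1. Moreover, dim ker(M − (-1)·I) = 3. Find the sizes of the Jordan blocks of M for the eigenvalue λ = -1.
Block sizes for λ = -1: [3, 2, 1]

Step 1 — from the characteristic polynomial, algebraic multiplicity of λ = -1 is 6. From dim ker(M − (-1)·I) = 3, there are exactly 3 Jordan blocks for λ = -1.
Step 2 — from the minimal polynomial, the factor (x + 1)^3 tells us the largest block for λ = -1 has size 3.
Step 3 — with total size 6, 3 blocks, and largest block 3, the block sizes (in nonincreasing order) are [3, 2, 1].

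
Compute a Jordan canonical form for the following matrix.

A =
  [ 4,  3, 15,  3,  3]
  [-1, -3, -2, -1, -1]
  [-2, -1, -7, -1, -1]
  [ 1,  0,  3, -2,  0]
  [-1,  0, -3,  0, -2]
J_3(-2) ⊕ J_1(-2) ⊕ J_1(-2)

The characteristic polynomial is
  det(x·I − A) = x^5 + 10*x^4 + 40*x^3 + 80*x^2 + 80*x + 32 = (x + 2)^5

Eigenvalues and multiplicities (the geometric multiplicity of λ is n − rank(A − λI), which equals the number of Jordan blocks for λ):
  λ = -2: algebraic multiplicity = 5, geometric multiplicity = 3

Determining the block sizes for each eigenvalue:
  λ = -2: with am = 5 and gm = 3, the partition is not yet determined (e.g. several partitions of 5 into 3 parts exist). Let N = A − (-2)·I. Computing rank(N^1) = 2, rank(N^2) = 1, rank(N^3) = 0; the number of blocks of size ≥ j is rank(N^{j−1}) − rank(N^j), giving [3, 1, 1]. So we have 1 block(s) of size 3, 2 block(s) of size 1 → block sizes [3, 1, 1]

Assembling the blocks gives a Jordan form
J =
  [-2,  1,  0,  0,  0]
  [ 0, -2,  1,  0,  0]
  [ 0,  0, -2,  0,  0]
  [ 0,  0,  0, -2,  0]
  [ 0,  0,  0,  0, -2]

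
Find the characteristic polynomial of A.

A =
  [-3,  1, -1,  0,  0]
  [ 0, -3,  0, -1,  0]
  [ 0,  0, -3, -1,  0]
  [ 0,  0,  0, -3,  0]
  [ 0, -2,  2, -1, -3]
x^5 + 15*x^4 + 90*x^3 + 270*x^2 + 405*x + 243

Expanding det(x·I − A) (e.g. by cofactor expansion or by noting that A is similar to its Jordan form J, which has the same characteristic polynomial as A) gives
  χ_A(x) = x^5 + 15*x^4 + 90*x^3 + 270*x^2 + 405*x + 243
which factors as (x + 3)^5. The eigenvalues (with algebraic multiplicities) are λ = -3 with multiplicity 5.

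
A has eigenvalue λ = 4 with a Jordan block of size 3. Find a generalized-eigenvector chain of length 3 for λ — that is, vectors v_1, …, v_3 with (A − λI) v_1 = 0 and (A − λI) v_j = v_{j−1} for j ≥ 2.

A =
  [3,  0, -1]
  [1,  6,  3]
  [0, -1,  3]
A Jordan chain for λ = 4 of length 3:
v_1 = (1, 1, -1)ᵀ
v_2 = (-1, 1, 0)ᵀ
v_3 = (1, 0, 0)ᵀ

Let N = A − (4)·I. We want v_3 with N^3 v_3 = 0 but N^2 v_3 ≠ 0; then v_{j-1} := N · v_j for j = 3, …, 2.

Pick v_3 = (1, 0, 0)ᵀ.
Then v_2 = N · v_3 = (-1, 1, 0)ᵀ.
Then v_1 = N · v_2 = (1, 1, -1)ᵀ.

Sanity check: (A − (4)·I) v_1 = (0, 0, 0)ᵀ = 0. ✓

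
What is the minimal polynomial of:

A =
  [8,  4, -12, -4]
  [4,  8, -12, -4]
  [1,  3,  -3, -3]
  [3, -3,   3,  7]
x^3 - 16*x^2 + 84*x - 144

The characteristic polynomial is χ_A(x) = (x - 6)^2*(x - 4)^2, so the eigenvalues are known. The minimal polynomial is
  m_A(x) = Π_λ (x − λ)^{k_λ}
where k_λ is the size of the *largest* Jordan block for λ (equivalently, the smallest k with (A − λI)^k v = 0 for every generalised eigenvector v of λ).

  λ = 4: largest Jordan block has size 1, contributing (x − 4)
  λ = 6: largest Jordan block has size 2, contributing (x − 6)^2

So m_A(x) = (x - 6)^2*(x - 4) = x^3 - 16*x^2 + 84*x - 144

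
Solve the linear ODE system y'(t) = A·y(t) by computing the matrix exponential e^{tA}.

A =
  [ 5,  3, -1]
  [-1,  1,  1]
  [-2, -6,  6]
e^{tA} =
  [t*exp(4*t) + exp(4*t), 3*t*exp(4*t), -t*exp(4*t)]
  [-t*exp(4*t), -3*t*exp(4*t) + exp(4*t), t*exp(4*t)]
  [-2*t*exp(4*t), -6*t*exp(4*t), 2*t*exp(4*t) + exp(4*t)]

Strategy: write A = P · J · P⁻¹ where J is a Jordan canonical form, so e^{tA} = P · e^{tJ} · P⁻¹, and e^{tJ} can be computed block-by-block.

A has Jordan form
J =
  [4, 1, 0]
  [0, 4, 0]
  [0, 0, 4]
(up to reordering of blocks).

Per-block formulas:
  For a 2×2 Jordan block J_2(4): exp(t · J_2(4)) = e^(4t)·(I + t·N), where N is the 2×2 nilpotent shift.
  For a 1×1 block at λ = 4: exp(t · [4]) = [e^(4t)].

After assembling e^{tJ} and conjugating by P, we get:

e^{tA} =
  [t*exp(4*t) + exp(4*t), 3*t*exp(4*t), -t*exp(4*t)]
  [-t*exp(4*t), -3*t*exp(4*t) + exp(4*t), t*exp(4*t)]
  [-2*t*exp(4*t), -6*t*exp(4*t), 2*t*exp(4*t) + exp(4*t)]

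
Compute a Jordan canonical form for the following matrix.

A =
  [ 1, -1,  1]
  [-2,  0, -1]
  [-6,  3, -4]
J_2(-1) ⊕ J_1(-1)

The characteristic polynomial is
  det(x·I − A) = x^3 + 3*x^2 + 3*x + 1 = (x + 1)^3

Eigenvalues and multiplicities (the geometric multiplicity of λ is n − rank(A − λI), which equals the number of Jordan blocks for λ):
  λ = -1: algebraic multiplicity = 3, geometric multiplicity = 2

Determining the block sizes for each eigenvalue:
  λ = -1: 2 blocks summing to 3 forces exactly one block of size 2 and the rest size 1 → block sizes [2, 1]

Assembling the blocks gives a Jordan form
J =
  [-1,  1,  0]
  [ 0, -1,  0]
  [ 0,  0, -1]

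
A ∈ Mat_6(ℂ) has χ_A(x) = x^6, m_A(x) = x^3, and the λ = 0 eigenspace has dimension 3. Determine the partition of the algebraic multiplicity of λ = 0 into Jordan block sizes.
Block sizes for λ = 0: [3, 2, 1]

Step 1 — from the characteristic polynomial, algebraic multiplicity of λ = 0 is 6. From dim ker(A − (0)·I) = 3, there are exactly 3 Jordan blocks for λ = 0.
Step 2 — from the minimal polynomial, the factor (x − 0)^3 tells us the largest block for λ = 0 has size 3.
Step 3 — with total size 6, 3 blocks, and largest block 3, the block sizes (in nonincreasing order) are [3, 2, 1].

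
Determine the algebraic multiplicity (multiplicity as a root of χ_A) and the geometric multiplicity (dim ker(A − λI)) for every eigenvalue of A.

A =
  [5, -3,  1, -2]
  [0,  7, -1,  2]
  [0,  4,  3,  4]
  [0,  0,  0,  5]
λ = 5: alg = 4, geom = 2

Step 1 — factor the characteristic polynomial to read off the algebraic multiplicities:
  χ_A(x) = (x - 5)^4

Step 2 — compute geometric multiplicities via the rank-nullity identity g(λ) = n − rank(A − λI):
  rank(A − (5)·I) = 2, so dim ker(A − (5)·I) = n − 2 = 2

Summary:
  λ = 5: algebraic multiplicity = 4, geometric multiplicity = 2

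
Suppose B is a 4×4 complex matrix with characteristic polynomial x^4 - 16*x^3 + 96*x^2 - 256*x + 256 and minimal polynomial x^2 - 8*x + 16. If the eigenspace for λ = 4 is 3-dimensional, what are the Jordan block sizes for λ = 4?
Block sizes for λ = 4: [2, 1, 1]

Step 1 — from the characteristic polynomial, algebraic multiplicity of λ = 4 is 4. From dim ker(B − (4)·I) = 3, there are exactly 3 Jordan blocks for λ = 4.
Step 2 — from the minimal polynomial, the factor (x − 4)^2 tells us the largest block for λ = 4 has size 2.
Step 3 — with total size 4, 3 blocks, and largest block 2, the block sizes (in nonincreasing order) are [2, 1, 1].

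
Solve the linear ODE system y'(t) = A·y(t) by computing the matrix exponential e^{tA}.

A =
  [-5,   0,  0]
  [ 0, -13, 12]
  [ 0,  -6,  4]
e^{tA} =
  [exp(-5*t), 0, 0]
  [0, -8*exp(-4*t) + 9*exp(-5*t), 12*exp(-4*t) - 12*exp(-5*t)]
  [0, -6*exp(-4*t) + 6*exp(-5*t), 9*exp(-4*t) - 8*exp(-5*t)]

Strategy: write A = P · J · P⁻¹ where J is a Jordan canonical form, so e^{tA} = P · e^{tJ} · P⁻¹, and e^{tJ} can be computed block-by-block.

A has Jordan form
J =
  [-5,  0,  0]
  [ 0, -5,  0]
  [ 0,  0, -4]
(up to reordering of blocks).

Per-block formulas:
  For a 1×1 block at λ = -5: exp(t · [-5]) = [e^(-5t)].
  For a 1×1 block at λ = -4: exp(t · [-4]) = [e^(-4t)].

After assembling e^{tJ} and conjugating by P, we get:

e^{tA} =
  [exp(-5*t), 0, 0]
  [0, -8*exp(-4*t) + 9*exp(-5*t), 12*exp(-4*t) - 12*exp(-5*t)]
  [0, -6*exp(-4*t) + 6*exp(-5*t), 9*exp(-4*t) - 8*exp(-5*t)]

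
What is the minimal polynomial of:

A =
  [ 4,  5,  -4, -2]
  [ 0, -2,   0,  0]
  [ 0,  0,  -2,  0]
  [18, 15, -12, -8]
x^2 + 4*x + 4

The characteristic polynomial is χ_A(x) = (x + 2)^4, so the eigenvalues are known. The minimal polynomial is
  m_A(x) = Π_λ (x − λ)^{k_λ}
where k_λ is the size of the *largest* Jordan block for λ (equivalently, the smallest k with (A − λI)^k v = 0 for every generalised eigenvector v of λ).

  λ = -2: largest Jordan block has size 2, contributing (x + 2)^2

So m_A(x) = (x + 2)^2 = x^2 + 4*x + 4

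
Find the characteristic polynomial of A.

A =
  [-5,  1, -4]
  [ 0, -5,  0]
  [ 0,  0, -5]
x^3 + 15*x^2 + 75*x + 125

Expanding det(x·I − A) (e.g. by cofactor expansion or by noting that A is similar to its Jordan form J, which has the same characteristic polynomial as A) gives
  χ_A(x) = x^3 + 15*x^2 + 75*x + 125
which factors as (x + 5)^3. The eigenvalues (with algebraic multiplicities) are λ = -5 with multiplicity 3.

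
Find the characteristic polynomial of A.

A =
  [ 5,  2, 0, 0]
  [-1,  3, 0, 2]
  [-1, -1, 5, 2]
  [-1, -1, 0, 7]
x^4 - 20*x^3 + 150*x^2 - 500*x + 625

Expanding det(x·I − A) (e.g. by cofactor expansion or by noting that A is similar to its Jordan form J, which has the same characteristic polynomial as A) gives
  χ_A(x) = x^4 - 20*x^3 + 150*x^2 - 500*x + 625
which factors as (x - 5)^4. The eigenvalues (with algebraic multiplicities) are λ = 5 with multiplicity 4.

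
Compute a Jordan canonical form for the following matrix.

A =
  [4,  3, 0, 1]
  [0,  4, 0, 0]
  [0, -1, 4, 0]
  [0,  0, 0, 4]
J_2(4) ⊕ J_2(4)

The characteristic polynomial is
  det(x·I − A) = x^4 - 16*x^3 + 96*x^2 - 256*x + 256 = (x - 4)^4

Eigenvalues and multiplicities (the geometric multiplicity of λ is n − rank(A − λI), which equals the number of Jordan blocks for λ):
  λ = 4: algebraic multiplicity = 4, geometric multiplicity = 2

Determining the block sizes for each eigenvalue:
  λ = 4: with am = 4 and gm = 2, the partition is not yet determined (e.g. several partitions of 4 into 2 parts exist). Let N = A − (4)·I. Computing rank(N^1) = 2, rank(N^2) = 0; the number of blocks of size ≥ j is rank(N^{j−1}) − rank(N^j), giving [2, 2]. So we have 2 block(s) of size 2 → block sizes [2, 2]

Assembling the blocks gives a Jordan form
J =
  [4, 1, 0, 0]
  [0, 4, 0, 0]
  [0, 0, 4, 1]
  [0, 0, 0, 4]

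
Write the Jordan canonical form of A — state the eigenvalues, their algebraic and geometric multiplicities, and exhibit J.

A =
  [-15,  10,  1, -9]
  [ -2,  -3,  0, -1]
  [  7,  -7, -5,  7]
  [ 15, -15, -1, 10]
J_3(-5) ⊕ J_1(2)

The characteristic polynomial is
  det(x·I − A) = x^4 + 13*x^3 + 45*x^2 - 25*x - 250 = (x - 2)*(x + 5)^3

Eigenvalues and multiplicities (the geometric multiplicity of λ is n − rank(A − λI), which equals the number of Jordan blocks for λ):
  λ = -5: algebraic multiplicity = 3, geometric multiplicity = 1
  λ = 2: algebraic multiplicity = 1, geometric multiplicity = 1

Determining the block sizes for each eigenvalue:
  λ = -5: one block (gm = 1), so the single block has size am = 3 → block sizes [3]
  λ = 2: one block (gm = 1), so the single block has size am = 1 → block sizes [1]

Assembling the blocks gives a Jordan form
J =
  [-5,  1,  0, 0]
  [ 0, -5,  1, 0]
  [ 0,  0, -5, 0]
  [ 0,  0,  0, 2]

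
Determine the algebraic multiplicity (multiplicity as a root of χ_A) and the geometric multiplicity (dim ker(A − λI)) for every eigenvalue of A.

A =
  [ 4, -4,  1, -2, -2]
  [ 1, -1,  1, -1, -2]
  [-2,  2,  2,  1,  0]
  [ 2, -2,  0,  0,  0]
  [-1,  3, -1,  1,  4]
λ = 1: alg = 1, geom = 1; λ = 2: alg = 4, geom = 2

Step 1 — factor the characteristic polynomial to read off the algebraic multiplicities:
  χ_A(x) = (x - 2)^4*(x - 1)

Step 2 — compute geometric multiplicities via the rank-nullity identity g(λ) = n − rank(A − λI):
  rank(A − (1)·I) = 4, so dim ker(A − (1)·I) = n − 4 = 1
  rank(A − (2)·I) = 3, so dim ker(A − (2)·I) = n − 3 = 2

Summary:
  λ = 1: algebraic multiplicity = 1, geometric multiplicity = 1
  λ = 2: algebraic multiplicity = 4, geometric multiplicity = 2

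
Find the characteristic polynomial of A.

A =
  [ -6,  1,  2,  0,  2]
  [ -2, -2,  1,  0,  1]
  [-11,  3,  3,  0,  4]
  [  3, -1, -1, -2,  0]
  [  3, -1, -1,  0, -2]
x^5 + 9*x^4 + 32*x^3 + 56*x^2 + 48*x + 16

Expanding det(x·I − A) (e.g. by cofactor expansion or by noting that A is similar to its Jordan form J, which has the same characteristic polynomial as A) gives
  χ_A(x) = x^5 + 9*x^4 + 32*x^3 + 56*x^2 + 48*x + 16
which factors as (x + 1)*(x + 2)^4. The eigenvalues (with algebraic multiplicities) are λ = -2 with multiplicity 4, λ = -1 with multiplicity 1.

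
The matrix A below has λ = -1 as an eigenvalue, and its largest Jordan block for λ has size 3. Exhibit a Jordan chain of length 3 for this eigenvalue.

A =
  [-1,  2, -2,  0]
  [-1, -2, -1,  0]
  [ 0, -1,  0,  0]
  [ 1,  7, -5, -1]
A Jordan chain for λ = -1 of length 3:
v_1 = (-2, 1, 1, -7)ᵀ
v_2 = (0, -1, 0, 1)ᵀ
v_3 = (1, 0, 0, 0)ᵀ

Let N = A − (-1)·I. We want v_3 with N^3 v_3 = 0 but N^2 v_3 ≠ 0; then v_{j-1} := N · v_j for j = 3, …, 2.

Pick v_3 = (1, 0, 0, 0)ᵀ.
Then v_2 = N · v_3 = (0, -1, 0, 1)ᵀ.
Then v_1 = N · v_2 = (-2, 1, 1, -7)ᵀ.

Sanity check: (A − (-1)·I) v_1 = (0, 0, 0, 0)ᵀ = 0. ✓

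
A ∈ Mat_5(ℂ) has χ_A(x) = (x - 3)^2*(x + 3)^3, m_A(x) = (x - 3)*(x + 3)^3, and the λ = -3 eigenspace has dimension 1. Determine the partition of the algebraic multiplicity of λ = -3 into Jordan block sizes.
Block sizes for λ = -3: [3]

Step 1 — from the characteristic polynomial, algebraic multiplicity of λ = -3 is 3. From dim ker(A − (-3)·I) = 1, there are exactly 1 Jordan blocks for λ = -3.
Step 2 — from the minimal polynomial, the factor (x + 3)^3 tells us the largest block for λ = -3 has size 3.
Step 3 — with total size 3, 1 blocks, and largest block 3, the block sizes (in nonincreasing order) are [3].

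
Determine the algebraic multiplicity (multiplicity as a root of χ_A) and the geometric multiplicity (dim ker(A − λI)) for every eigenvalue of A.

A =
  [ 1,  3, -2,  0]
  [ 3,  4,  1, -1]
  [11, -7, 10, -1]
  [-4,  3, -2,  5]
λ = 5: alg = 4, geom = 2

Step 1 — factor the characteristic polynomial to read off the algebraic multiplicities:
  χ_A(x) = (x - 5)^4

Step 2 — compute geometric multiplicities via the rank-nullity identity g(λ) = n − rank(A − λI):
  rank(A − (5)·I) = 2, so dim ker(A − (5)·I) = n − 2 = 2

Summary:
  λ = 5: algebraic multiplicity = 4, geometric multiplicity = 2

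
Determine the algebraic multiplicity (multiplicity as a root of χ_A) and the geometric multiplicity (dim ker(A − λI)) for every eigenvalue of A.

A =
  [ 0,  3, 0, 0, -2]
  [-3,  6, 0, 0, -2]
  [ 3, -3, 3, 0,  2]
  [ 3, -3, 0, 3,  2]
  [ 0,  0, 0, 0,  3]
λ = 3: alg = 5, geom = 4

Step 1 — factor the characteristic polynomial to read off the algebraic multiplicities:
  χ_A(x) = (x - 3)^5

Step 2 — compute geometric multiplicities via the rank-nullity identity g(λ) = n − rank(A − λI):
  rank(A − (3)·I) = 1, so dim ker(A − (3)·I) = n − 1 = 4

Summary:
  λ = 3: algebraic multiplicity = 5, geometric multiplicity = 4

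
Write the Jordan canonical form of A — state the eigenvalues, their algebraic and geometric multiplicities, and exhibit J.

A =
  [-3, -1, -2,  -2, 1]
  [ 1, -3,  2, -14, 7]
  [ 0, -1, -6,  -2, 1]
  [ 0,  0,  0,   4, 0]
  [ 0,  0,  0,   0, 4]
J_3(-4) ⊕ J_1(4) ⊕ J_1(4)

The characteristic polynomial is
  det(x·I − A) = x^5 + 4*x^4 - 32*x^3 - 128*x^2 + 256*x + 1024 = (x - 4)^2*(x + 4)^3

Eigenvalues and multiplicities (the geometric multiplicity of λ is n − rank(A − λI), which equals the number of Jordan blocks for λ):
  λ = -4: algebraic multiplicity = 3, geometric multiplicity = 1
  λ = 4: algebraic multiplicity = 2, geometric multiplicity = 2

Determining the block sizes for each eigenvalue:
  λ = -4: one block (gm = 1), so the single block has size am = 3 → block sizes [3]
  λ = 4: gm = am = 2, so every block has size 1 → block sizes [1, 1]

Assembling the blocks gives a Jordan form
J =
  [-4,  1,  0, 0, 0]
  [ 0, -4,  1, 0, 0]
  [ 0,  0, -4, 0, 0]
  [ 0,  0,  0, 4, 0]
  [ 0,  0,  0, 0, 4]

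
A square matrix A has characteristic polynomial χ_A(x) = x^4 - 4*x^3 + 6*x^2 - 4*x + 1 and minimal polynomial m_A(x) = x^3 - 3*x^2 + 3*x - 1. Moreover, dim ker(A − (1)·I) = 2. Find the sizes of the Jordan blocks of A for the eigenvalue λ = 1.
Block sizes for λ = 1: [3, 1]

Step 1 — from the characteristic polynomial, algebraic multiplicity of λ = 1 is 4. From dim ker(A − (1)·I) = 2, there are exactly 2 Jordan blocks for λ = 1.
Step 2 — from the minimal polynomial, the factor (x − 1)^3 tells us the largest block for λ = 1 has size 3.
Step 3 — with total size 4, 2 blocks, and largest block 3, the block sizes (in nonincreasing order) are [3, 1].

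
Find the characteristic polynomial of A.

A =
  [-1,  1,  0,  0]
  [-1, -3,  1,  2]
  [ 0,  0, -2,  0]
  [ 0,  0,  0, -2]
x^4 + 8*x^3 + 24*x^2 + 32*x + 16

Expanding det(x·I − A) (e.g. by cofactor expansion or by noting that A is similar to its Jordan form J, which has the same characteristic polynomial as A) gives
  χ_A(x) = x^4 + 8*x^3 + 24*x^2 + 32*x + 16
which factors as (x + 2)^4. The eigenvalues (with algebraic multiplicities) are λ = -2 with multiplicity 4.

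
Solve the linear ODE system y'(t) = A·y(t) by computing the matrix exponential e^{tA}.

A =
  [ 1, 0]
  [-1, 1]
e^{tA} =
  [exp(t), 0]
  [-t*exp(t), exp(t)]

Strategy: write A = P · J · P⁻¹ where J is a Jordan canonical form, so e^{tA} = P · e^{tJ} · P⁻¹, and e^{tJ} can be computed block-by-block.

A has Jordan form
J =
  [1, 1]
  [0, 1]
(up to reordering of blocks).

Per-block formulas:
  For a 2×2 Jordan block J_2(1): exp(t · J_2(1)) = e^(1t)·(I + t·N), where N is the 2×2 nilpotent shift.

After assembling e^{tJ} and conjugating by P, we get:

e^{tA} =
  [exp(t), 0]
  [-t*exp(t), exp(t)]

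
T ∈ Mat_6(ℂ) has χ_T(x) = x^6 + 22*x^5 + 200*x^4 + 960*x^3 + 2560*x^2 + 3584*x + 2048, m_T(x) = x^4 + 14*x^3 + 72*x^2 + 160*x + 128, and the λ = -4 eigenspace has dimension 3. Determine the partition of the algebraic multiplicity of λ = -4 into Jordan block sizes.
Block sizes for λ = -4: [3, 1, 1]

Step 1 — from the characteristic polynomial, algebraic multiplicity of λ = -4 is 5. From dim ker(T − (-4)·I) = 3, there are exactly 3 Jordan blocks for λ = -4.
Step 2 — from the minimal polynomial, the factor (x + 4)^3 tells us the largest block for λ = -4 has size 3.
Step 3 — with total size 5, 3 blocks, and largest block 3, the block sizes (in nonincreasing order) are [3, 1, 1].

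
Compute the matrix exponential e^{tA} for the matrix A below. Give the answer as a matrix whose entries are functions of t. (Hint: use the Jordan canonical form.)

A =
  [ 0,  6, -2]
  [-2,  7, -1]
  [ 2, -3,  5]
e^{tA} =
  [-4*t*exp(4*t) + exp(4*t), 6*t*exp(4*t), -2*t*exp(4*t)]
  [-2*t*exp(4*t), 3*t*exp(4*t) + exp(4*t), -t*exp(4*t)]
  [2*t*exp(4*t), -3*t*exp(4*t), t*exp(4*t) + exp(4*t)]

Strategy: write A = P · J · P⁻¹ where J is a Jordan canonical form, so e^{tA} = P · e^{tJ} · P⁻¹, and e^{tJ} can be computed block-by-block.

A has Jordan form
J =
  [4, 1, 0]
  [0, 4, 0]
  [0, 0, 4]
(up to reordering of blocks).

Per-block formulas:
  For a 2×2 Jordan block J_2(4): exp(t · J_2(4)) = e^(4t)·(I + t·N), where N is the 2×2 nilpotent shift.
  For a 1×1 block at λ = 4: exp(t · [4]) = [e^(4t)].

After assembling e^{tJ} and conjugating by P, we get:

e^{tA} =
  [-4*t*exp(4*t) + exp(4*t), 6*t*exp(4*t), -2*t*exp(4*t)]
  [-2*t*exp(4*t), 3*t*exp(4*t) + exp(4*t), -t*exp(4*t)]
  [2*t*exp(4*t), -3*t*exp(4*t), t*exp(4*t) + exp(4*t)]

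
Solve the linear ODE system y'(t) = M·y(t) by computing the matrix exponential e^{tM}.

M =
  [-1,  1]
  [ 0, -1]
e^{tM} =
  [exp(-t), t*exp(-t)]
  [0, exp(-t)]

Strategy: write M = P · J · P⁻¹ where J is a Jordan canonical form, so e^{tM} = P · e^{tJ} · P⁻¹, and e^{tJ} can be computed block-by-block.

M has Jordan form
J =
  [-1,  1]
  [ 0, -1]
(up to reordering of blocks).

Per-block formulas:
  For a 2×2 Jordan block J_2(-1): exp(t · J_2(-1)) = e^(-1t)·(I + t·N), where N is the 2×2 nilpotent shift.

After assembling e^{tJ} and conjugating by P, we get:

e^{tM} =
  [exp(-t), t*exp(-t)]
  [0, exp(-t)]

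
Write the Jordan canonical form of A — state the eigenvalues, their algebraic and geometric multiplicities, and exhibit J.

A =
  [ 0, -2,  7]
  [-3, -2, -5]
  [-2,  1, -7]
J_3(-3)

The characteristic polynomial is
  det(x·I − A) = x^3 + 9*x^2 + 27*x + 27 = (x + 3)^3

Eigenvalues and multiplicities (the geometric multiplicity of λ is n − rank(A − λI), which equals the number of Jordan blocks for λ):
  λ = -3: algebraic multiplicity = 3, geometric multiplicity = 1

Determining the block sizes for each eigenvalue:
  λ = -3: one block (gm = 1), so the single block has size am = 3 → block sizes [3]

Assembling the blocks gives a Jordan form
J =
  [-3,  1,  0]
  [ 0, -3,  1]
  [ 0,  0, -3]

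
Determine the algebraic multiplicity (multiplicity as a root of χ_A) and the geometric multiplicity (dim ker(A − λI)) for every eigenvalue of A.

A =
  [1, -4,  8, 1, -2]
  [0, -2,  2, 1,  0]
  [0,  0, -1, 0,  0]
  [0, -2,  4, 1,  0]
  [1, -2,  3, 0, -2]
λ = -1: alg = 3, geom = 2; λ = 0: alg = 2, geom = 2

Step 1 — factor the characteristic polynomial to read off the algebraic multiplicities:
  χ_A(x) = x^2*(x + 1)^3

Step 2 — compute geometric multiplicities via the rank-nullity identity g(λ) = n − rank(A − λI):
  rank(A − (-1)·I) = 3, so dim ker(A − (-1)·I) = n − 3 = 2
  rank(A − (0)·I) = 3, so dim ker(A − (0)·I) = n − 3 = 2

Summary:
  λ = -1: algebraic multiplicity = 3, geometric multiplicity = 2
  λ = 0: algebraic multiplicity = 2, geometric multiplicity = 2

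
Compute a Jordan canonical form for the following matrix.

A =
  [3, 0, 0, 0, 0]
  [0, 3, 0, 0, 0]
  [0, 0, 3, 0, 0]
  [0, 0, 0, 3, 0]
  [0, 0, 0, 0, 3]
J_1(3) ⊕ J_1(3) ⊕ J_1(3) ⊕ J_1(3) ⊕ J_1(3)

The characteristic polynomial is
  det(x·I − A) = x^5 - 15*x^4 + 90*x^3 - 270*x^2 + 405*x - 243 = (x - 3)^5

Eigenvalues and multiplicities (the geometric multiplicity of λ is n − rank(A − λI), which equals the number of Jordan blocks for λ):
  λ = 3: algebraic multiplicity = 5, geometric multiplicity = 5

Determining the block sizes for each eigenvalue:
  λ = 3: gm = am = 5, so every block has size 1 → block sizes [1, 1, 1, 1, 1]

Assembling the blocks gives a Jordan form
J =
  [3, 0, 0, 0, 0]
  [0, 3, 0, 0, 0]
  [0, 0, 3, 0, 0]
  [0, 0, 0, 3, 0]
  [0, 0, 0, 0, 3]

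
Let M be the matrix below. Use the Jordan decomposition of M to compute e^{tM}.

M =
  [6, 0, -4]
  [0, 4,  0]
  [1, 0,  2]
e^{tM} =
  [2*t*exp(4*t) + exp(4*t), 0, -4*t*exp(4*t)]
  [0, exp(4*t), 0]
  [t*exp(4*t), 0, -2*t*exp(4*t) + exp(4*t)]

Strategy: write M = P · J · P⁻¹ where J is a Jordan canonical form, so e^{tM} = P · e^{tJ} · P⁻¹, and e^{tJ} can be computed block-by-block.

M has Jordan form
J =
  [4, 1, 0]
  [0, 4, 0]
  [0, 0, 4]
(up to reordering of blocks).

Per-block formulas:
  For a 2×2 Jordan block J_2(4): exp(t · J_2(4)) = e^(4t)·(I + t·N), where N is the 2×2 nilpotent shift.
  For a 1×1 block at λ = 4: exp(t · [4]) = [e^(4t)].

After assembling e^{tJ} and conjugating by P, we get:

e^{tM} =
  [2*t*exp(4*t) + exp(4*t), 0, -4*t*exp(4*t)]
  [0, exp(4*t), 0]
  [t*exp(4*t), 0, -2*t*exp(4*t) + exp(4*t)]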